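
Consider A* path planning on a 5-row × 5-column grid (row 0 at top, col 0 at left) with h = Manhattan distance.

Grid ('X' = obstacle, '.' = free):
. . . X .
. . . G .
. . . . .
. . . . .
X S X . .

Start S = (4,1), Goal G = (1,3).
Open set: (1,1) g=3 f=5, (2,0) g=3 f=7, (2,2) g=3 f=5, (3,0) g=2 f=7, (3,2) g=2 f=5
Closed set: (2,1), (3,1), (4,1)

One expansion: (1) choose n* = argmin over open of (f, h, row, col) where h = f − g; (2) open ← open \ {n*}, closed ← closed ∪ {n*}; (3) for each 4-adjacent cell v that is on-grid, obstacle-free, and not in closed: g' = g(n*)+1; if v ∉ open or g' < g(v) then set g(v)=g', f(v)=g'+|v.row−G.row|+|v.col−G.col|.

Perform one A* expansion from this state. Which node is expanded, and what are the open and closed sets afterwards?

expanded=(1,1); open=[(0,1) g=4 f=7, (1,0) g=4 f=7, (1,2) g=4 f=5, (2,0) g=3 f=7, (2,2) g=3 f=5, (3,0) g=2 f=7, (3,2) g=2 f=5]; closed=[(1,1), (2,1), (3,1), (4,1)]

step 1: expand (1,1) (f=5, h=2) → closed; open now [(0,1) g=4 f=7, (1,0) g=4 f=7, (1,2) g=4 f=5, (2,0) g=3 f=7, (2,2) g=3 f=5, (3,0) g=2 f=7, (3,2) g=2 f=5]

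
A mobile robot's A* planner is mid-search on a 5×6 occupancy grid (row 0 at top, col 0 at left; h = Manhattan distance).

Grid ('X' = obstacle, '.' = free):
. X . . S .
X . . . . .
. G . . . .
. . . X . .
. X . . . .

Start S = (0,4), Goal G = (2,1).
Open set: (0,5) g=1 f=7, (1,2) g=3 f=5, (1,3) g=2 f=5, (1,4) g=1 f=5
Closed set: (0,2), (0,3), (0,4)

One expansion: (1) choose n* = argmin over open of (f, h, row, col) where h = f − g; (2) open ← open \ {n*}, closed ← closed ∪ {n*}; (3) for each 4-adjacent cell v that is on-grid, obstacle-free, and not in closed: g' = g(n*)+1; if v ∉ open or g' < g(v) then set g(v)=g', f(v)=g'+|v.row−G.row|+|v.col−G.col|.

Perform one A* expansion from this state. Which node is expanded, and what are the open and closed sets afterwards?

expanded=(1,2); open=[(0,5) g=1 f=7, (1,1) g=4 f=5, (1,3) g=2 f=5, (1,4) g=1 f=5, (2,2) g=4 f=5]; closed=[(0,2), (0,3), (0,4), (1,2)]

step 1: expand (1,2) (f=5, h=2) → closed; open now [(0,5) g=1 f=7, (1,1) g=4 f=5, (1,3) g=2 f=5, (1,4) g=1 f=5, (2,2) g=4 f=5]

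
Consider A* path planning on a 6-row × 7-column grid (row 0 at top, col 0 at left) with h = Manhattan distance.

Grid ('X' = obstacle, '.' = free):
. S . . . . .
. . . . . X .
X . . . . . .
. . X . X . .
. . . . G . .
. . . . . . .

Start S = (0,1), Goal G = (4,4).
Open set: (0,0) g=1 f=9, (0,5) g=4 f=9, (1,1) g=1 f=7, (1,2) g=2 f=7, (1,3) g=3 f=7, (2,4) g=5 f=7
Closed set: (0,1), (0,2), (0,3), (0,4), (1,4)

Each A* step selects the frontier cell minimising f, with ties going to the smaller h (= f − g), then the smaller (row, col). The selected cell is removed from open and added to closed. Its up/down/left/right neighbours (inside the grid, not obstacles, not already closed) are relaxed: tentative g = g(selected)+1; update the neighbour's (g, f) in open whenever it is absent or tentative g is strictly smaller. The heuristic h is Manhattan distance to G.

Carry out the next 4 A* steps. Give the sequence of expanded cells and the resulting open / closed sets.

step 1: expand (2,4) (f=7, h=2) → closed; open now [(0,0) g=1 f=9, (0,5) g=4 f=9, (1,1) g=1 f=7, (1,2) g=2 f=7, (1,3) g=3 f=7, (2,3) g=6 f=9, (2,5) g=6 f=9]
step 2: expand (1,3) (f=7, h=4) → closed; open now [(0,0) g=1 f=9, (0,5) g=4 f=9, (1,1) g=1 f=7, (1,2) g=2 f=7, (2,3) g=4 f=7, (2,5) g=6 f=9]
step 3: expand (2,3) (f=7, h=3) → closed; open now [(0,0) g=1 f=9, (0,5) g=4 f=9, (1,1) g=1 f=7, (1,2) g=2 f=7, (2,2) g=5 f=9, (2,5) g=6 f=9, (3,3) g=5 f=7]
step 4: expand (3,3) (f=7, h=2) → closed; open now [(0,0) g=1 f=9, (0,5) g=4 f=9, (1,1) g=1 f=7, (1,2) g=2 f=7, (2,2) g=5 f=9, (2,5) g=6 f=9, (4,3) g=6 f=7]

order=[(2,4) → (1,3) → (2,3) → (3,3)]; open=[(0,0) g=1 f=9, (0,5) g=4 f=9, (1,1) g=1 f=7, (1,2) g=2 f=7, (2,2) g=5 f=9, (2,5) g=6 f=9, (4,3) g=6 f=7]; closed=[(0,1), (0,2), (0,3), (0,4), (1,3), (1,4), (2,3), (2,4), (3,3)]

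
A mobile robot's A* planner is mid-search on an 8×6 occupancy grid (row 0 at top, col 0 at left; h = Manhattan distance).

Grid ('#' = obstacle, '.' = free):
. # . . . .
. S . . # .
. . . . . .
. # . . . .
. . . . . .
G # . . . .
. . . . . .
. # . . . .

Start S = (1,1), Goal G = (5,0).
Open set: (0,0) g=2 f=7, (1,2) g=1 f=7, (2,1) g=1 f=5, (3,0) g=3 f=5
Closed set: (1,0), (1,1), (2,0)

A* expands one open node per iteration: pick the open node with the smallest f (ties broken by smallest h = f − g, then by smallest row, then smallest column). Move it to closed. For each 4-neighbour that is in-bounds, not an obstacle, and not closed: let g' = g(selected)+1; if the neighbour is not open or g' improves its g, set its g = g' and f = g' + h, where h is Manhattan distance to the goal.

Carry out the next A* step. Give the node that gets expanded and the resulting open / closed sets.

expanded=(3,0); open=[(0,0) g=2 f=7, (1,2) g=1 f=7, (2,1) g=1 f=5, (4,0) g=4 f=5]; closed=[(1,0), (1,1), (2,0), (3,0)]

step 1: expand (3,0) (f=5, h=2) → closed; open now [(0,0) g=2 f=7, (1,2) g=1 f=7, (2,1) g=1 f=5, (4,0) g=4 f=5]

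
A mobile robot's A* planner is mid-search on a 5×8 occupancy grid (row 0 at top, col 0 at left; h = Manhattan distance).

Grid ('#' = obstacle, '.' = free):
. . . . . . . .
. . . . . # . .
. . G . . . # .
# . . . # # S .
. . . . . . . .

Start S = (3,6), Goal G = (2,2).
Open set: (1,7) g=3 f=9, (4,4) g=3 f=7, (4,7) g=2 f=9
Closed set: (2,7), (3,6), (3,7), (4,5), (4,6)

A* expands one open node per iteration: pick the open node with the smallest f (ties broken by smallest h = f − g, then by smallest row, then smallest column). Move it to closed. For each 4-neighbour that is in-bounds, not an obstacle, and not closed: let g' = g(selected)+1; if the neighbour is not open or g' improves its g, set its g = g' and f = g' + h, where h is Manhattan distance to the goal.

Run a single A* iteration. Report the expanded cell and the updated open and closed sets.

step 1: expand (4,4) (f=7, h=4) → closed; open now [(1,7) g=3 f=9, (4,3) g=4 f=7, (4,7) g=2 f=9]

expanded=(4,4); open=[(1,7) g=3 f=9, (4,3) g=4 f=7, (4,7) g=2 f=9]; closed=[(2,7), (3,6), (3,7), (4,4), (4,5), (4,6)]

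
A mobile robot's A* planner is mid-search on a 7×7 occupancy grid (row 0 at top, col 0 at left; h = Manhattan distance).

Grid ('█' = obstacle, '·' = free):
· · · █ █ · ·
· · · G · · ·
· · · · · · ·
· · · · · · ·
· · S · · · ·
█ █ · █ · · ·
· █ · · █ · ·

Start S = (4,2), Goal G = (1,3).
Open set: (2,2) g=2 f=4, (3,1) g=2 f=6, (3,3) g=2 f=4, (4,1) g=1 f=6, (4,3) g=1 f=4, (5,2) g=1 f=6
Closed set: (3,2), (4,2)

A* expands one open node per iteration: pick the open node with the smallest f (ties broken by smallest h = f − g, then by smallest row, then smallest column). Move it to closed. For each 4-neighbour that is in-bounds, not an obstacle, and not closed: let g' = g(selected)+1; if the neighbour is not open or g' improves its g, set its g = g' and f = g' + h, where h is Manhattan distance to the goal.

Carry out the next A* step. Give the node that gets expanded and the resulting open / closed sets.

expanded=(2,2); open=[(1,2) g=3 f=4, (2,1) g=3 f=6, (2,3) g=3 f=4, (3,1) g=2 f=6, (3,3) g=2 f=4, (4,1) g=1 f=6, (4,3) g=1 f=4, (5,2) g=1 f=6]; closed=[(2,2), (3,2), (4,2)]

step 1: expand (2,2) (f=4, h=2) → closed; open now [(1,2) g=3 f=4, (2,1) g=3 f=6, (2,3) g=3 f=4, (3,1) g=2 f=6, (3,3) g=2 f=4, (4,1) g=1 f=6, (4,3) g=1 f=4, (5,2) g=1 f=6]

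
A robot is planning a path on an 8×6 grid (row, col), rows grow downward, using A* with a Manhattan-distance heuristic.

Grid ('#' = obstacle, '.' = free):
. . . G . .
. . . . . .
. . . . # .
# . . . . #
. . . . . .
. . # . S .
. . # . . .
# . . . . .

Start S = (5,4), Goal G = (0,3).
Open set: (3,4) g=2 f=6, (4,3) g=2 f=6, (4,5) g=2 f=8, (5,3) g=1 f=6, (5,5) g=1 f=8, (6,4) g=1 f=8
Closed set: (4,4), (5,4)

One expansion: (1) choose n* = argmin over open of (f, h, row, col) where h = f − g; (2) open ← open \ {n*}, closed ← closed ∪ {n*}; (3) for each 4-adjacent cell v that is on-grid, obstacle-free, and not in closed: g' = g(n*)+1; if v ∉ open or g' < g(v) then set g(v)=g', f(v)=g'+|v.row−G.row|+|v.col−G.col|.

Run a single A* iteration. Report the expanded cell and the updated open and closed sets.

expanded=(3,4); open=[(3,3) g=3 f=6, (4,3) g=2 f=6, (4,5) g=2 f=8, (5,3) g=1 f=6, (5,5) g=1 f=8, (6,4) g=1 f=8]; closed=[(3,4), (4,4), (5,4)]

step 1: expand (3,4) (f=6, h=4) → closed; open now [(3,3) g=3 f=6, (4,3) g=2 f=6, (4,5) g=2 f=8, (5,3) g=1 f=6, (5,5) g=1 f=8, (6,4) g=1 f=8]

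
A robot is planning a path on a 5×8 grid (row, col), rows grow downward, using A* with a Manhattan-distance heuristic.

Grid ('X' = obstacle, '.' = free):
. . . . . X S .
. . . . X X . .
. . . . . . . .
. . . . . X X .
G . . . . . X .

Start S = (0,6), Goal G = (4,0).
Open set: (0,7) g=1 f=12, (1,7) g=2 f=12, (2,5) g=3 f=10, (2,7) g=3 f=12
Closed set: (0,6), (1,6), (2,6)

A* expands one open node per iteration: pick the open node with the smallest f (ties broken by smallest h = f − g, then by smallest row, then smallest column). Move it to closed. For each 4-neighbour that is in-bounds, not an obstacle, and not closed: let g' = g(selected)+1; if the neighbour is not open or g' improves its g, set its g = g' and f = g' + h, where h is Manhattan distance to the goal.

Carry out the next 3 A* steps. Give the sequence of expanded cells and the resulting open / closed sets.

order=[(2,5) → (2,4) → (2,3)]; open=[(0,7) g=1 f=12, (1,3) g=6 f=12, (1,7) g=2 f=12, (2,2) g=6 f=10, (2,7) g=3 f=12, (3,3) g=6 f=10, (3,4) g=5 f=10]; closed=[(0,6), (1,6), (2,3), (2,4), (2,5), (2,6)]

step 1: expand (2,5) (f=10, h=7) → closed; open now [(0,7) g=1 f=12, (1,7) g=2 f=12, (2,4) g=4 f=10, (2,7) g=3 f=12]
step 2: expand (2,4) (f=10, h=6) → closed; open now [(0,7) g=1 f=12, (1,7) g=2 f=12, (2,3) g=5 f=10, (2,7) g=3 f=12, (3,4) g=5 f=10]
step 3: expand (2,3) (f=10, h=5) → closed; open now [(0,7) g=1 f=12, (1,3) g=6 f=12, (1,7) g=2 f=12, (2,2) g=6 f=10, (2,7) g=3 f=12, (3,3) g=6 f=10, (3,4) g=5 f=10]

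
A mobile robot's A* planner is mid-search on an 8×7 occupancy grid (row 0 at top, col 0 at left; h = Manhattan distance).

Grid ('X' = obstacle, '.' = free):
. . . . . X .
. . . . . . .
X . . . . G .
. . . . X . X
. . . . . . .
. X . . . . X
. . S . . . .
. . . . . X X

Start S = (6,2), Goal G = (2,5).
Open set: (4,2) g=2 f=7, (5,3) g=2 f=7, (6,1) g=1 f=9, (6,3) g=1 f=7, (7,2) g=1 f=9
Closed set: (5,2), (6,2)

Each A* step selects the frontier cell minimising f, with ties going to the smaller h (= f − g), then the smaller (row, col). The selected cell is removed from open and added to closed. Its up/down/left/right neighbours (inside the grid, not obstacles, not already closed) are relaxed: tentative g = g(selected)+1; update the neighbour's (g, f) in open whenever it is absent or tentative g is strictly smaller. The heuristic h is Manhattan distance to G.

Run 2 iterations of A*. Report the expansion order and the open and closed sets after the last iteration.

step 1: expand (4,2) (f=7, h=5) → closed; open now [(3,2) g=3 f=7, (4,1) g=3 f=9, (4,3) g=3 f=7, (5,3) g=2 f=7, (6,1) g=1 f=9, (6,3) g=1 f=7, (7,2) g=1 f=9]
step 2: expand (3,2) (f=7, h=4) → closed; open now [(2,2) g=4 f=7, (3,1) g=4 f=9, (3,3) g=4 f=7, (4,1) g=3 f=9, (4,3) g=3 f=7, (5,3) g=2 f=7, (6,1) g=1 f=9, (6,3) g=1 f=7, (7,2) g=1 f=9]

order=[(4,2) → (3,2)]; open=[(2,2) g=4 f=7, (3,1) g=4 f=9, (3,3) g=4 f=7, (4,1) g=3 f=9, (4,3) g=3 f=7, (5,3) g=2 f=7, (6,1) g=1 f=9, (6,3) g=1 f=7, (7,2) g=1 f=9]; closed=[(3,2), (4,2), (5,2), (6,2)]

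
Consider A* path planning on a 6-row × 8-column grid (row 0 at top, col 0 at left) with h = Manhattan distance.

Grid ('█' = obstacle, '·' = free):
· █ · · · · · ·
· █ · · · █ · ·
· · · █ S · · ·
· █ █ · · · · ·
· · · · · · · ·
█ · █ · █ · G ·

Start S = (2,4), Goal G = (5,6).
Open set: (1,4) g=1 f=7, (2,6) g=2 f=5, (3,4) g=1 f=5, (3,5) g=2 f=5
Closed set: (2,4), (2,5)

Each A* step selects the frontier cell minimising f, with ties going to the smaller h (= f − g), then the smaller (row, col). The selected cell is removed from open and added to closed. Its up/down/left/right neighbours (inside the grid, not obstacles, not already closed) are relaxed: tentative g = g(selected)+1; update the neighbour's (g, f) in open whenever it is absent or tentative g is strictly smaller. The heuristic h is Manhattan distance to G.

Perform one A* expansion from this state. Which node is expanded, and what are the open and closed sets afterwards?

expanded=(2,6); open=[(1,4) g=1 f=7, (1,6) g=3 f=7, (2,7) g=3 f=7, (3,4) g=1 f=5, (3,5) g=2 f=5, (3,6) g=3 f=5]; closed=[(2,4), (2,5), (2,6)]

step 1: expand (2,6) (f=5, h=3) → closed; open now [(1,4) g=1 f=7, (1,6) g=3 f=7, (2,7) g=3 f=7, (3,4) g=1 f=5, (3,5) g=2 f=5, (3,6) g=3 f=5]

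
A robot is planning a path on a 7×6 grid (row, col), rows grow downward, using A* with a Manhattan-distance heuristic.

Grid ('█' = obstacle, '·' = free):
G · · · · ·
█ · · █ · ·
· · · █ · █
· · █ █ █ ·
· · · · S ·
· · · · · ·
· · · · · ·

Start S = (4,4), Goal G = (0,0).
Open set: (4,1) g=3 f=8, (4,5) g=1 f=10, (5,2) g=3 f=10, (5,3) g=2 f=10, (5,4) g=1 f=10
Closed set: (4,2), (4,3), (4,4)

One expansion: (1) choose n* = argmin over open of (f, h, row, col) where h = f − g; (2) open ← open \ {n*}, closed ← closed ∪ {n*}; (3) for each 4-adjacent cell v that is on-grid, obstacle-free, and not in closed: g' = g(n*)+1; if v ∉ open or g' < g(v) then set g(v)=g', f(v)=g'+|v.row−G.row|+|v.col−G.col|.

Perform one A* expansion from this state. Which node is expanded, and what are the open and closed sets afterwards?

step 1: expand (4,1) (f=8, h=5) → closed; open now [(3,1) g=4 f=8, (4,0) g=4 f=8, (4,5) g=1 f=10, (5,1) g=4 f=10, (5,2) g=3 f=10, (5,3) g=2 f=10, (5,4) g=1 f=10]

expanded=(4,1); open=[(3,1) g=4 f=8, (4,0) g=4 f=8, (4,5) g=1 f=10, (5,1) g=4 f=10, (5,2) g=3 f=10, (5,3) g=2 f=10, (5,4) g=1 f=10]; closed=[(4,1), (4,2), (4,3), (4,4)]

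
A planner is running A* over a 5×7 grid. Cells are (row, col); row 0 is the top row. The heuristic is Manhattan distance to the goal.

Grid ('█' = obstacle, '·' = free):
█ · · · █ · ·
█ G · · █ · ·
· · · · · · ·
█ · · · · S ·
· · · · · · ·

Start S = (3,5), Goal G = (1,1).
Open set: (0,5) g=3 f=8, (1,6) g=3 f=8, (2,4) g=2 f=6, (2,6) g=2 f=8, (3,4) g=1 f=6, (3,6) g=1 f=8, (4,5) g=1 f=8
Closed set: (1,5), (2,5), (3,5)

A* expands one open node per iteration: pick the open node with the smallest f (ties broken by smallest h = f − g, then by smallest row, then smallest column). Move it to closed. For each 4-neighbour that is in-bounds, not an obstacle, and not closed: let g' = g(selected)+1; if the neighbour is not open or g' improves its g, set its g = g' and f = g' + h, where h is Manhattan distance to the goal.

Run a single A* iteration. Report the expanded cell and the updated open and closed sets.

expanded=(2,4); open=[(0,5) g=3 f=8, (1,6) g=3 f=8, (2,3) g=3 f=6, (2,6) g=2 f=8, (3,4) g=1 f=6, (3,6) g=1 f=8, (4,5) g=1 f=8]; closed=[(1,5), (2,4), (2,5), (3,5)]

step 1: expand (2,4) (f=6, h=4) → closed; open now [(0,5) g=3 f=8, (1,6) g=3 f=8, (2,3) g=3 f=6, (2,6) g=2 f=8, (3,4) g=1 f=6, (3,6) g=1 f=8, (4,5) g=1 f=8]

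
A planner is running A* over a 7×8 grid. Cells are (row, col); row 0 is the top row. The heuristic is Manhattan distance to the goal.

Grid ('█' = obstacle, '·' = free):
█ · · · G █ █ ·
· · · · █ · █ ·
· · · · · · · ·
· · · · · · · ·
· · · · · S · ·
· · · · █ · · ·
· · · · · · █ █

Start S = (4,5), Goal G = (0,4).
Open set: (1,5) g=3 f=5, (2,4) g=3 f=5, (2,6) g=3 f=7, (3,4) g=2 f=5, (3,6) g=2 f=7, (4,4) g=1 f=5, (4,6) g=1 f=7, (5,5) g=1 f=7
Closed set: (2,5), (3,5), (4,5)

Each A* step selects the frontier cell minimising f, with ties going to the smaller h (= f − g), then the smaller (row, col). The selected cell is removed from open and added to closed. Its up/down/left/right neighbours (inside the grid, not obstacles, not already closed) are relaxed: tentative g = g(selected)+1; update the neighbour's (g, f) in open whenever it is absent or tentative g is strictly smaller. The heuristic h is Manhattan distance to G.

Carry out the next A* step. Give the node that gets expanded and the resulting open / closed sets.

step 1: expand (1,5) (f=5, h=2) → closed; open now [(2,4) g=3 f=5, (2,6) g=3 f=7, (3,4) g=2 f=5, (3,6) g=2 f=7, (4,4) g=1 f=5, (4,6) g=1 f=7, (5,5) g=1 f=7]

expanded=(1,5); open=[(2,4) g=3 f=5, (2,6) g=3 f=7, (3,4) g=2 f=5, (3,6) g=2 f=7, (4,4) g=1 f=5, (4,6) g=1 f=7, (5,5) g=1 f=7]; closed=[(1,5), (2,5), (3,5), (4,5)]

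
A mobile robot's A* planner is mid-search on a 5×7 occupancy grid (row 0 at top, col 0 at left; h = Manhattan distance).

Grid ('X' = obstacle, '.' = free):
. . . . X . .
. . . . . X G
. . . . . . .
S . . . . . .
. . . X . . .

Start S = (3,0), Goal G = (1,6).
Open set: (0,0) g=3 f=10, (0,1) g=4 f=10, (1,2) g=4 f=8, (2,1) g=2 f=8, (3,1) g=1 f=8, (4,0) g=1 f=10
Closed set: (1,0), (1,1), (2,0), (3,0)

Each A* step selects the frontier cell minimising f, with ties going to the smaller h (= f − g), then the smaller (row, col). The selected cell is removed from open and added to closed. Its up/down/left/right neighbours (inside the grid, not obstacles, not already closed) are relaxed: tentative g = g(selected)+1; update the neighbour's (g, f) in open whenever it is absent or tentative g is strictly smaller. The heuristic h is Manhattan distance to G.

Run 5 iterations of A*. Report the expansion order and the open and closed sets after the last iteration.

step 1: expand (1,2) (f=8, h=4) → closed; open now [(0,0) g=3 f=10, (0,1) g=4 f=10, (0,2) g=5 f=10, (1,3) g=5 f=8, (2,1) g=2 f=8, (2,2) g=5 f=10, (3,1) g=1 f=8, (4,0) g=1 f=10]
step 2: expand (1,3) (f=8, h=3) → closed; open now [(0,0) g=3 f=10, (0,1) g=4 f=10, (0,2) g=5 f=10, (0,3) g=6 f=10, (1,4) g=6 f=8, (2,1) g=2 f=8, (2,2) g=5 f=10, (2,3) g=6 f=10, (3,1) g=1 f=8, (4,0) g=1 f=10]
step 3: expand (1,4) (f=8, h=2) → closed; open now [(0,0) g=3 f=10, (0,1) g=4 f=10, (0,2) g=5 f=10, (0,3) g=6 f=10, (2,1) g=2 f=8, (2,2) g=5 f=10, (2,3) g=6 f=10, (2,4) g=7 f=10, (3,1) g=1 f=8, (4,0) g=1 f=10]
step 4: expand (2,1) (f=8, h=6) → closed; open now [(0,0) g=3 f=10, (0,1) g=4 f=10, (0,2) g=5 f=10, (0,3) g=6 f=10, (2,2) g=3 f=8, (2,3) g=6 f=10, (2,4) g=7 f=10, (3,1) g=1 f=8, (4,0) g=1 f=10]
step 5: expand (2,2) (f=8, h=5) → closed; open now [(0,0) g=3 f=10, (0,1) g=4 f=10, (0,2) g=5 f=10, (0,3) g=6 f=10, (2,3) g=4 f=8, (2,4) g=7 f=10, (3,1) g=1 f=8, (3,2) g=4 f=10, (4,0) g=1 f=10]

order=[(1,2) → (1,3) → (1,4) → (2,1) → (2,2)]; open=[(0,0) g=3 f=10, (0,1) g=4 f=10, (0,2) g=5 f=10, (0,3) g=6 f=10, (2,3) g=4 f=8, (2,4) g=7 f=10, (3,1) g=1 f=8, (3,2) g=4 f=10, (4,0) g=1 f=10]; closed=[(1,0), (1,1), (1,2), (1,3), (1,4), (2,0), (2,1), (2,2), (3,0)]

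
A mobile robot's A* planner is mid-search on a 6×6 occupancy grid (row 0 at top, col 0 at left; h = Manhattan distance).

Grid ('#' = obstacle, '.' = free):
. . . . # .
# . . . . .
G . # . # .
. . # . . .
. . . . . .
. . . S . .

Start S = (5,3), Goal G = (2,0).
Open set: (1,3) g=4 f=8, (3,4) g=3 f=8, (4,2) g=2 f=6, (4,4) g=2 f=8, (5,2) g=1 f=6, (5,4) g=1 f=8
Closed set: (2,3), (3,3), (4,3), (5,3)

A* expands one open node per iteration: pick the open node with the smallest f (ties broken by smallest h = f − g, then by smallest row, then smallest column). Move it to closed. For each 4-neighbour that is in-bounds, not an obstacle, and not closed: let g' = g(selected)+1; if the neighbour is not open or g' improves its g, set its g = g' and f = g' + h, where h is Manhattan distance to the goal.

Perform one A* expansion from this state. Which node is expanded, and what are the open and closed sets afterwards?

step 1: expand (4,2) (f=6, h=4) → closed; open now [(1,3) g=4 f=8, (3,4) g=3 f=8, (4,1) g=3 f=6, (4,4) g=2 f=8, (5,2) g=1 f=6, (5,4) g=1 f=8]

expanded=(4,2); open=[(1,3) g=4 f=8, (3,4) g=3 f=8, (4,1) g=3 f=6, (4,4) g=2 f=8, (5,2) g=1 f=6, (5,4) g=1 f=8]; closed=[(2,3), (3,3), (4,2), (4,3), (5,3)]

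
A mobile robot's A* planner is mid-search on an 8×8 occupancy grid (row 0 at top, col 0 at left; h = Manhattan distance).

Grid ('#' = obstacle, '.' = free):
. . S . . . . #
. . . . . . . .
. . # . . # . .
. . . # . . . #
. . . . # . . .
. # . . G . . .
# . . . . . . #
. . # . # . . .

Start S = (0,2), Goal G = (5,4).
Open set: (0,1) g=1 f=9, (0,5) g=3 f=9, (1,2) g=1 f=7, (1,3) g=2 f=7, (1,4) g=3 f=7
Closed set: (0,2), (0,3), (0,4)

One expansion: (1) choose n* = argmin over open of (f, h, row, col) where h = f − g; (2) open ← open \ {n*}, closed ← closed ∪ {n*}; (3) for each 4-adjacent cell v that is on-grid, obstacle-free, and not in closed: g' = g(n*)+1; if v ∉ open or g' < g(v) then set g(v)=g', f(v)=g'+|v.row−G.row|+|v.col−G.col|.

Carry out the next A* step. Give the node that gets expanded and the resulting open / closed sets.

expanded=(1,4); open=[(0,1) g=1 f=9, (0,5) g=3 f=9, (1,2) g=1 f=7, (1,3) g=2 f=7, (1,5) g=4 f=9, (2,4) g=4 f=7]; closed=[(0,2), (0,3), (0,4), (1,4)]

step 1: expand (1,4) (f=7, h=4) → closed; open now [(0,1) g=1 f=9, (0,5) g=3 f=9, (1,2) g=1 f=7, (1,3) g=2 f=7, (1,5) g=4 f=9, (2,4) g=4 f=7]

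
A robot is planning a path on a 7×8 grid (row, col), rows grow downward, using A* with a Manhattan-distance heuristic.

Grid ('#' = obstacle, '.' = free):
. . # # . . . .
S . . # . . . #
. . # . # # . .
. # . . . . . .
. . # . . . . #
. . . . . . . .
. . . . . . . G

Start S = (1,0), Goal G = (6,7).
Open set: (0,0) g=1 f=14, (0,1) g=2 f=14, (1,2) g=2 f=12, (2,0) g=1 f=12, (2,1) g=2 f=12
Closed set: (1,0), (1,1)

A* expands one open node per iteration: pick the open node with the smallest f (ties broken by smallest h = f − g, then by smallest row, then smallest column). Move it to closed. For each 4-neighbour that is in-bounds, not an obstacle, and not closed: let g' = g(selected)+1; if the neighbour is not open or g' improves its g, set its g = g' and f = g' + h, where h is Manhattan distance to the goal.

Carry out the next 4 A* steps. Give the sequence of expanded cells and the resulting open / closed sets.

step 1: expand (1,2) (f=12, h=10) → closed; open now [(0,0) g=1 f=14, (0,1) g=2 f=14, (2,0) g=1 f=12, (2,1) g=2 f=12]
step 2: expand (2,1) (f=12, h=10) → closed; open now [(0,0) g=1 f=14, (0,1) g=2 f=14, (2,0) g=1 f=12]
step 3: expand (2,0) (f=12, h=11) → closed; open now [(0,0) g=1 f=14, (0,1) g=2 f=14, (3,0) g=2 f=12]
step 4: expand (3,0) (f=12, h=10) → closed; open now [(0,0) g=1 f=14, (0,1) g=2 f=14, (4,0) g=3 f=12]

order=[(1,2) → (2,1) → (2,0) → (3,0)]; open=[(0,0) g=1 f=14, (0,1) g=2 f=14, (4,0) g=3 f=12]; closed=[(1,0), (1,1), (1,2), (2,0), (2,1), (3,0)]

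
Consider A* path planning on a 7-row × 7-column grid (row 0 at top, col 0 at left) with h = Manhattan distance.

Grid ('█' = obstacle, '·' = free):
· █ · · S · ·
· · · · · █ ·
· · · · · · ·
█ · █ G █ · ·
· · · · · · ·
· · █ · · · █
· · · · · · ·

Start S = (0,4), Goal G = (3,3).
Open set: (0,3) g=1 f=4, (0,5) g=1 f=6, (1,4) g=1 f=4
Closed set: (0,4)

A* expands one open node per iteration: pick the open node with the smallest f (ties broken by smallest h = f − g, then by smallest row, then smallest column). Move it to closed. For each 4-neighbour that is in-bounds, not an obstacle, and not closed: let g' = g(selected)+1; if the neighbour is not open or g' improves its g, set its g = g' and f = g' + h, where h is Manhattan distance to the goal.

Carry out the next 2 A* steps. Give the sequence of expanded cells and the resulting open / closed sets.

step 1: expand (0,3) (f=4, h=3) → closed; open now [(0,2) g=2 f=6, (0,5) g=1 f=6, (1,3) g=2 f=4, (1,4) g=1 f=4]
step 2: expand (1,3) (f=4, h=2) → closed; open now [(0,2) g=2 f=6, (0,5) g=1 f=6, (1,2) g=3 f=6, (1,4) g=1 f=4, (2,3) g=3 f=4]

order=[(0,3) → (1,3)]; open=[(0,2) g=2 f=6, (0,5) g=1 f=6, (1,2) g=3 f=6, (1,4) g=1 f=4, (2,3) g=3 f=4]; closed=[(0,3), (0,4), (1,3)]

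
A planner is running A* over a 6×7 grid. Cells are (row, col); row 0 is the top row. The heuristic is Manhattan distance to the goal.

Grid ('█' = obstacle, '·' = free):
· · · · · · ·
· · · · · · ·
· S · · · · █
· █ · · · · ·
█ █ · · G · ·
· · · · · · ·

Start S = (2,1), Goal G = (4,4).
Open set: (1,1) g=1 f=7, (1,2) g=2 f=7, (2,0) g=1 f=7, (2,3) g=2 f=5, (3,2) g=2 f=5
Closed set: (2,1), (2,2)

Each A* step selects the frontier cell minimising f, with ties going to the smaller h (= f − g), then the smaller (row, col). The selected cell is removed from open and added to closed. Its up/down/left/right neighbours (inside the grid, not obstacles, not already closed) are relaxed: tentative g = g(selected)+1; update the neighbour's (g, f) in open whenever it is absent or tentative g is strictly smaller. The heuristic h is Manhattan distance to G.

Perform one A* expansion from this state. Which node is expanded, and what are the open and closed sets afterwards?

expanded=(2,3); open=[(1,1) g=1 f=7, (1,2) g=2 f=7, (1,3) g=3 f=7, (2,0) g=1 f=7, (2,4) g=3 f=5, (3,2) g=2 f=5, (3,3) g=3 f=5]; closed=[(2,1), (2,2), (2,3)]

step 1: expand (2,3) (f=5, h=3) → closed; open now [(1,1) g=1 f=7, (1,2) g=2 f=7, (1,3) g=3 f=7, (2,0) g=1 f=7, (2,4) g=3 f=5, (3,2) g=2 f=5, (3,3) g=3 f=5]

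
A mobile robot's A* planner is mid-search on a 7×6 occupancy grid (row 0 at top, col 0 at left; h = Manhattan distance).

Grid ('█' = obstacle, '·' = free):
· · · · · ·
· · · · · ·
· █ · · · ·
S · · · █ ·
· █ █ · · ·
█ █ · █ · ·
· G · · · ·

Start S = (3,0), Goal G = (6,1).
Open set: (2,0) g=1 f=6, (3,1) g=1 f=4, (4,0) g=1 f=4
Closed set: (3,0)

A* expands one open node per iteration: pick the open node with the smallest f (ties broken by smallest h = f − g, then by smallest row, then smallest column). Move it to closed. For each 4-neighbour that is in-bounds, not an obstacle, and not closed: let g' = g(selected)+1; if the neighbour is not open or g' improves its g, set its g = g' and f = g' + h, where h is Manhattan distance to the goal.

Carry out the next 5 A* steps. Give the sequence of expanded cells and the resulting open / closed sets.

order=[(3,1) → (4,0) → (3,2) → (2,0) → (2,2)]; open=[(1,0) g=2 f=8, (1,2) g=4 f=10, (2,3) g=4 f=10, (3,3) g=3 f=8]; closed=[(2,0), (2,2), (3,0), (3,1), (3,2), (4,0)]

step 1: expand (3,1) (f=4, h=3) → closed; open now [(2,0) g=1 f=6, (3,2) g=2 f=6, (4,0) g=1 f=4]
step 2: expand (4,0) (f=4, h=3) → closed; open now [(2,0) g=1 f=6, (3,2) g=2 f=6]
step 3: expand (3,2) (f=6, h=4) → closed; open now [(2,0) g=1 f=6, (2,2) g=3 f=8, (3,3) g=3 f=8]
step 4: expand (2,0) (f=6, h=5) → closed; open now [(1,0) g=2 f=8, (2,2) g=3 f=8, (3,3) g=3 f=8]
step 5: expand (2,2) (f=8, h=5) → closed; open now [(1,0) g=2 f=8, (1,2) g=4 f=10, (2,3) g=4 f=10, (3,3) g=3 f=8]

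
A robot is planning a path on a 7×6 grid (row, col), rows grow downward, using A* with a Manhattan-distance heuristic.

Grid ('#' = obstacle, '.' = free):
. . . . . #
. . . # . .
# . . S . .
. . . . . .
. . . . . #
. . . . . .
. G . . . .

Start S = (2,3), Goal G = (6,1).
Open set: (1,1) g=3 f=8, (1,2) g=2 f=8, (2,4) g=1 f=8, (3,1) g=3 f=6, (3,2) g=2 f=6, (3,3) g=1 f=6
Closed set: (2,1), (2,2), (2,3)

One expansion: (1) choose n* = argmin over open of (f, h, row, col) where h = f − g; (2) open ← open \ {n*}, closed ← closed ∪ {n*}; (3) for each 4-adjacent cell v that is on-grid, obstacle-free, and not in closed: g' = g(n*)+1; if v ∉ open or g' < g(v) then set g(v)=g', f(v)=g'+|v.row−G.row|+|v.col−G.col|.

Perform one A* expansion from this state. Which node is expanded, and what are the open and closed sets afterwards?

expanded=(3,1); open=[(1,1) g=3 f=8, (1,2) g=2 f=8, (2,4) g=1 f=8, (3,0) g=4 f=8, (3,2) g=2 f=6, (3,3) g=1 f=6, (4,1) g=4 f=6]; closed=[(2,1), (2,2), (2,3), (3,1)]

step 1: expand (3,1) (f=6, h=3) → closed; open now [(1,1) g=3 f=8, (1,2) g=2 f=8, (2,4) g=1 f=8, (3,0) g=4 f=8, (3,2) g=2 f=6, (3,3) g=1 f=6, (4,1) g=4 f=6]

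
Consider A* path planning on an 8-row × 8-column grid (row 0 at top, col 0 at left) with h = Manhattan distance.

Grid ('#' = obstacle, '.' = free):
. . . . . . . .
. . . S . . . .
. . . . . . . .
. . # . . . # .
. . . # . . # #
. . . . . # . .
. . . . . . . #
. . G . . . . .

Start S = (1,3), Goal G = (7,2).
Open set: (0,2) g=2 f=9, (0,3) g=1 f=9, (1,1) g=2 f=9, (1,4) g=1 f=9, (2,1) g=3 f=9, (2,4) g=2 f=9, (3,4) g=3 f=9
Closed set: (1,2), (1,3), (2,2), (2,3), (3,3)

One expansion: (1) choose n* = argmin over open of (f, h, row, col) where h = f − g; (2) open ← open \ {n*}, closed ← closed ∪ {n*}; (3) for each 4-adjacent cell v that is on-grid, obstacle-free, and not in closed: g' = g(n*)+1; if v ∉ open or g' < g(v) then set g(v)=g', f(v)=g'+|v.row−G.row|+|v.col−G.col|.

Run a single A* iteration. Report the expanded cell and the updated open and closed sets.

expanded=(2,1); open=[(0,2) g=2 f=9, (0,3) g=1 f=9, (1,1) g=2 f=9, (1,4) g=1 f=9, (2,0) g=4 f=11, (2,4) g=2 f=9, (3,1) g=4 f=9, (3,4) g=3 f=9]; closed=[(1,2), (1,3), (2,1), (2,2), (2,3), (3,3)]

step 1: expand (2,1) (f=9, h=6) → closed; open now [(0,2) g=2 f=9, (0,3) g=1 f=9, (1,1) g=2 f=9, (1,4) g=1 f=9, (2,0) g=4 f=11, (2,4) g=2 f=9, (3,1) g=4 f=9, (3,4) g=3 f=9]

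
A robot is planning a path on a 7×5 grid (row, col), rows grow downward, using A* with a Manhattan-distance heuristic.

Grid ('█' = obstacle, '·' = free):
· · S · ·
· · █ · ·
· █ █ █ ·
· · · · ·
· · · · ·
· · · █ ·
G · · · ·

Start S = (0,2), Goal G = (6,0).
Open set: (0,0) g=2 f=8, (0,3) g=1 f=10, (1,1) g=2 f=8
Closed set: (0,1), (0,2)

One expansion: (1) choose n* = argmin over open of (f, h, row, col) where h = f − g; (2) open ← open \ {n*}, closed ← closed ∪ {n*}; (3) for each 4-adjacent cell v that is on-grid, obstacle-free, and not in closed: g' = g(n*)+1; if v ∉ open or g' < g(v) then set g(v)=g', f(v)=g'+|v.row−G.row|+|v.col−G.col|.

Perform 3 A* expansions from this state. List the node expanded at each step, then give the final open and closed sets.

order=[(0,0) → (1,0) → (2,0)]; open=[(0,3) g=1 f=10, (1,1) g=2 f=8, (3,0) g=5 f=8]; closed=[(0,0), (0,1), (0,2), (1,0), (2,0)]

step 1: expand (0,0) (f=8, h=6) → closed; open now [(0,3) g=1 f=10, (1,0) g=3 f=8, (1,1) g=2 f=8]
step 2: expand (1,0) (f=8, h=5) → closed; open now [(0,3) g=1 f=10, (1,1) g=2 f=8, (2,0) g=4 f=8]
step 3: expand (2,0) (f=8, h=4) → closed; open now [(0,3) g=1 f=10, (1,1) g=2 f=8, (3,0) g=5 f=8]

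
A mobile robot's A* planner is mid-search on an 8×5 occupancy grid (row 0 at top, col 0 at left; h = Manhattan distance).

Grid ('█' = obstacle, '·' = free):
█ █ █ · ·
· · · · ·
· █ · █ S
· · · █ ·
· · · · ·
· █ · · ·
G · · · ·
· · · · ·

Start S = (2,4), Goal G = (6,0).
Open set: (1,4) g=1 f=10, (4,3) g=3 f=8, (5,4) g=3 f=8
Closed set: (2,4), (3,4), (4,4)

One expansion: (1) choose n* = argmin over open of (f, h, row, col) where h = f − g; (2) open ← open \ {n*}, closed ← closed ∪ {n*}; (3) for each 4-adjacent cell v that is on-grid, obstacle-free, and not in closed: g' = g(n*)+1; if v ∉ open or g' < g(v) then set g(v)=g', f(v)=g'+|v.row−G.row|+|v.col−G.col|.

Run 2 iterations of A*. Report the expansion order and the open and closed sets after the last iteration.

step 1: expand (4,3) (f=8, h=5) → closed; open now [(1,4) g=1 f=10, (4,2) g=4 f=8, (5,3) g=4 f=8, (5,4) g=3 f=8]
step 2: expand (4,2) (f=8, h=4) → closed; open now [(1,4) g=1 f=10, (3,2) g=5 f=10, (4,1) g=5 f=8, (5,2) g=5 f=8, (5,3) g=4 f=8, (5,4) g=3 f=8]

order=[(4,3) → (4,2)]; open=[(1,4) g=1 f=10, (3,2) g=5 f=10, (4,1) g=5 f=8, (5,2) g=5 f=8, (5,3) g=4 f=8, (5,4) g=3 f=8]; closed=[(2,4), (3,4), (4,2), (4,3), (4,4)]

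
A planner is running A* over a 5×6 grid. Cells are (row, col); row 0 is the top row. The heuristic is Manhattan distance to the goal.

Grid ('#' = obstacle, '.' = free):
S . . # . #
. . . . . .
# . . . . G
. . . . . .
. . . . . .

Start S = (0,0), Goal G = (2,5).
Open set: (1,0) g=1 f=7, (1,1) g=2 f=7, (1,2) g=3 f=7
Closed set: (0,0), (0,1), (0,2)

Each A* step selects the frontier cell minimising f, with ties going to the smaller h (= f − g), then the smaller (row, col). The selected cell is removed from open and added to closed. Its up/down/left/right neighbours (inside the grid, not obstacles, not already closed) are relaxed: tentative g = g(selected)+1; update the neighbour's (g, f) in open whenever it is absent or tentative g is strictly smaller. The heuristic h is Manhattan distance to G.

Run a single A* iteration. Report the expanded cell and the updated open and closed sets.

step 1: expand (1,2) (f=7, h=4) → closed; open now [(1,0) g=1 f=7, (1,1) g=2 f=7, (1,3) g=4 f=7, (2,2) g=4 f=7]

expanded=(1,2); open=[(1,0) g=1 f=7, (1,1) g=2 f=7, (1,3) g=4 f=7, (2,2) g=4 f=7]; closed=[(0,0), (0,1), (0,2), (1,2)]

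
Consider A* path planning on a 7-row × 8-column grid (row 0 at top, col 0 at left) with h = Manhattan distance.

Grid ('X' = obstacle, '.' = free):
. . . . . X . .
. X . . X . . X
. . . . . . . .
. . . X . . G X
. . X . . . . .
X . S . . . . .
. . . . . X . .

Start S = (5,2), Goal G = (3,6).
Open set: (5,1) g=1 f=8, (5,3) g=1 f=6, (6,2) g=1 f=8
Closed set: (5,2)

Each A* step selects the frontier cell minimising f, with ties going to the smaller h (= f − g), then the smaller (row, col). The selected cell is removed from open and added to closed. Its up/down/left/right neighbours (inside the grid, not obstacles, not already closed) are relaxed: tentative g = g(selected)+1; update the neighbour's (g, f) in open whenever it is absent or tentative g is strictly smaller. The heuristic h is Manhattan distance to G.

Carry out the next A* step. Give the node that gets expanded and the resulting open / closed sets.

expanded=(5,3); open=[(4,3) g=2 f=6, (5,1) g=1 f=8, (5,4) g=2 f=6, (6,2) g=1 f=8, (6,3) g=2 f=8]; closed=[(5,2), (5,3)]

step 1: expand (5,3) (f=6, h=5) → closed; open now [(4,3) g=2 f=6, (5,1) g=1 f=8, (5,4) g=2 f=6, (6,2) g=1 f=8, (6,3) g=2 f=8]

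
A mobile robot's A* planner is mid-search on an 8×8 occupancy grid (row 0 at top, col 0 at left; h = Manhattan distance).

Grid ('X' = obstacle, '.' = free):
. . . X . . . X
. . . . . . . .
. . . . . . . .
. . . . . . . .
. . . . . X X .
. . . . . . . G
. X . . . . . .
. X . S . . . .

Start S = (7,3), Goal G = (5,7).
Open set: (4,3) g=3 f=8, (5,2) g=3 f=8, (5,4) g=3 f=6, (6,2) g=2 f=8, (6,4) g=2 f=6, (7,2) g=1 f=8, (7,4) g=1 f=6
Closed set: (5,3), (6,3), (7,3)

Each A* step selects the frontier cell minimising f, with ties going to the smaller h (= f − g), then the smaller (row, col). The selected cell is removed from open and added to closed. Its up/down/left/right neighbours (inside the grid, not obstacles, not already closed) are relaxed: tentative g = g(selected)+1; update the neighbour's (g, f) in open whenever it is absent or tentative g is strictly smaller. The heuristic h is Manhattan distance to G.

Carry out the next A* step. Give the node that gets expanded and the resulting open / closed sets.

step 1: expand (5,4) (f=6, h=3) → closed; open now [(4,3) g=3 f=8, (4,4) g=4 f=8, (5,2) g=3 f=8, (5,5) g=4 f=6, (6,2) g=2 f=8, (6,4) g=2 f=6, (7,2) g=1 f=8, (7,4) g=1 f=6]

expanded=(5,4); open=[(4,3) g=3 f=8, (4,4) g=4 f=8, (5,2) g=3 f=8, (5,5) g=4 f=6, (6,2) g=2 f=8, (6,4) g=2 f=6, (7,2) g=1 f=8, (7,4) g=1 f=6]; closed=[(5,3), (5,4), (6,3), (7,3)]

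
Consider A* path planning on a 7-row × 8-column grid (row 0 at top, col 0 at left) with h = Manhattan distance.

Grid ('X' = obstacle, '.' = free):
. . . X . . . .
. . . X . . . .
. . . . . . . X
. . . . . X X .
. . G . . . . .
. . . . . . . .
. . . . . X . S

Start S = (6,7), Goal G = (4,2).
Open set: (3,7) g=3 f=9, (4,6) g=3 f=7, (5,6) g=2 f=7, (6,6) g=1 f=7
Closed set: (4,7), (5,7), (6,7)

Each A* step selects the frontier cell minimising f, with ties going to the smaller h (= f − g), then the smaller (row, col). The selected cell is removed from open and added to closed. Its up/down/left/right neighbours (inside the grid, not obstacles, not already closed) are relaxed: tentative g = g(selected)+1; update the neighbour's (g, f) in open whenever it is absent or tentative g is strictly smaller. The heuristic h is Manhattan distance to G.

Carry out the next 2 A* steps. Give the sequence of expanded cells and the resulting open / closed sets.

step 1: expand (4,6) (f=7, h=4) → closed; open now [(3,7) g=3 f=9, (4,5) g=4 f=7, (5,6) g=2 f=7, (6,6) g=1 f=7]
step 2: expand (4,5) (f=7, h=3) → closed; open now [(3,7) g=3 f=9, (4,4) g=5 f=7, (5,5) g=5 f=9, (5,6) g=2 f=7, (6,6) g=1 f=7]

order=[(4,6) → (4,5)]; open=[(3,7) g=3 f=9, (4,4) g=5 f=7, (5,5) g=5 f=9, (5,6) g=2 f=7, (6,6) g=1 f=7]; closed=[(4,5), (4,6), (4,7), (5,7), (6,7)]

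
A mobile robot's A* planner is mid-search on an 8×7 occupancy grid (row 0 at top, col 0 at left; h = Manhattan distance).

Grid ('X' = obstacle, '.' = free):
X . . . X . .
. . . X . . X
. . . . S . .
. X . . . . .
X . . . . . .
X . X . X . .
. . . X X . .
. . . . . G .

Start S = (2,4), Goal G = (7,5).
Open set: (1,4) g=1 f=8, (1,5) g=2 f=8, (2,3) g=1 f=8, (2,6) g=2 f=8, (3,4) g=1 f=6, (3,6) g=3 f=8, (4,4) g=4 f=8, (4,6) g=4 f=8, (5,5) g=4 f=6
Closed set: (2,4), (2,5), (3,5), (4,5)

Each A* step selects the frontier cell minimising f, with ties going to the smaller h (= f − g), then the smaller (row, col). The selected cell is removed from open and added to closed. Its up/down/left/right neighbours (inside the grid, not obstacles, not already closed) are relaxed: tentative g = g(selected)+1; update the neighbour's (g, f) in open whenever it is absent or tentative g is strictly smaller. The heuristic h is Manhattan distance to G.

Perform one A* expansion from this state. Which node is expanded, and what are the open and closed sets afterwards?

step 1: expand (5,5) (f=6, h=2) → closed; open now [(1,4) g=1 f=8, (1,5) g=2 f=8, (2,3) g=1 f=8, (2,6) g=2 f=8, (3,4) g=1 f=6, (3,6) g=3 f=8, (4,4) g=4 f=8, (4,6) g=4 f=8, (5,6) g=5 f=8, (6,5) g=5 f=6]

expanded=(5,5); open=[(1,4) g=1 f=8, (1,5) g=2 f=8, (2,3) g=1 f=8, (2,6) g=2 f=8, (3,4) g=1 f=6, (3,6) g=3 f=8, (4,4) g=4 f=8, (4,6) g=4 f=8, (5,6) g=5 f=8, (6,5) g=5 f=6]; closed=[(2,4), (2,5), (3,5), (4,5), (5,5)]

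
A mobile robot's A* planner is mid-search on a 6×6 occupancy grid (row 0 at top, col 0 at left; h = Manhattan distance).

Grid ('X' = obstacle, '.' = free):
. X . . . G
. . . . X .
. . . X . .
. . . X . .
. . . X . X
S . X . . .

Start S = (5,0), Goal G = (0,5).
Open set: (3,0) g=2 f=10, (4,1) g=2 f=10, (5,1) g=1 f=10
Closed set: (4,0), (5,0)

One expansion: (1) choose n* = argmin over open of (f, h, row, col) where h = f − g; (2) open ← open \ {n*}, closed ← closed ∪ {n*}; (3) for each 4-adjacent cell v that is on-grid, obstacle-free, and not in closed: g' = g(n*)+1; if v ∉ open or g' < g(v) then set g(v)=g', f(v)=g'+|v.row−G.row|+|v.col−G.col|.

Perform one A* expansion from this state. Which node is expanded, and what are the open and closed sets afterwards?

expanded=(3,0); open=[(2,0) g=3 f=10, (3,1) g=3 f=10, (4,1) g=2 f=10, (5,1) g=1 f=10]; closed=[(3,0), (4,0), (5,0)]

step 1: expand (3,0) (f=10, h=8) → closed; open now [(2,0) g=3 f=10, (3,1) g=3 f=10, (4,1) g=2 f=10, (5,1) g=1 f=10]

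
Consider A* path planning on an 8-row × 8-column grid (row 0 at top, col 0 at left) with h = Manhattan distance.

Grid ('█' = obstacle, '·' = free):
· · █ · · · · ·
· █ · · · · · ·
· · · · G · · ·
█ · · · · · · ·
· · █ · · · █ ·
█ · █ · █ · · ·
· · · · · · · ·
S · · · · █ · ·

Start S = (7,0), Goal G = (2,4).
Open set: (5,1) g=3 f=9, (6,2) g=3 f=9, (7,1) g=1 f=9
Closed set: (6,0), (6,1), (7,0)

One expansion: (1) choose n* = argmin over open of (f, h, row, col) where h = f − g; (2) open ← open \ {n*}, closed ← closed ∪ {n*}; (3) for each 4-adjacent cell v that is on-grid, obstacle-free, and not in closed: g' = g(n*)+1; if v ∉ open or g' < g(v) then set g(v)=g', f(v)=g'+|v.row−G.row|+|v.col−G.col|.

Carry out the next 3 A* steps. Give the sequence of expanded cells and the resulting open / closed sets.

order=[(5,1) → (4,1) → (3,1)]; open=[(2,1) g=6 f=9, (3,2) g=6 f=9, (4,0) g=5 f=11, (6,2) g=3 f=9, (7,1) g=1 f=9]; closed=[(3,1), (4,1), (5,1), (6,0), (6,1), (7,0)]

step 1: expand (5,1) (f=9, h=6) → closed; open now [(4,1) g=4 f=9, (6,2) g=3 f=9, (7,1) g=1 f=9]
step 2: expand (4,1) (f=9, h=5) → closed; open now [(3,1) g=5 f=9, (4,0) g=5 f=11, (6,2) g=3 f=9, (7,1) g=1 f=9]
step 3: expand (3,1) (f=9, h=4) → closed; open now [(2,1) g=6 f=9, (3,2) g=6 f=9, (4,0) g=5 f=11, (6,2) g=3 f=9, (7,1) g=1 f=9]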